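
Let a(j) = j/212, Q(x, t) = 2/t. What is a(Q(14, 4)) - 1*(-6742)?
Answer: 2858609/424 ≈ 6742.0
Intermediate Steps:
a(j) = j/212 (a(j) = j*(1/212) = j/212)
a(Q(14, 4)) - 1*(-6742) = (2/4)/212 - 1*(-6742) = (2*(¼))/212 + 6742 = (1/212)*(½) + 6742 = 1/424 + 6742 = 2858609/424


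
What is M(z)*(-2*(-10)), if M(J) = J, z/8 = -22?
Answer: -3520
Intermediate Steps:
z = -176 (z = 8*(-22) = -176)
M(z)*(-2*(-10)) = -(-352)*(-10) = -176*20 = -3520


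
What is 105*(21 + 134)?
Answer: 16275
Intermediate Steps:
105*(21 + 134) = 105*155 = 16275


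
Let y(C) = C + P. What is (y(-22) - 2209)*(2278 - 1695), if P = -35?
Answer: -1321078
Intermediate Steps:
y(C) = -35 + C (y(C) = C - 35 = -35 + C)
(y(-22) - 2209)*(2278 - 1695) = ((-35 - 22) - 2209)*(2278 - 1695) = (-57 - 2209)*583 = -2266*583 = -1321078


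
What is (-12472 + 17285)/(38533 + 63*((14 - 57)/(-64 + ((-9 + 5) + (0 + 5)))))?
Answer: 4813/38576 ≈ 0.12477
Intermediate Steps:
(-12472 + 17285)/(38533 + 63*((14 - 57)/(-64 + ((-9 + 5) + (0 + 5))))) = 4813/(38533 + 63*(-43/(-64 + (-4 + 5)))) = 4813/(38533 + 63*(-43/(-64 + 1))) = 4813/(38533 + 63*(-43/(-63))) = 4813/(38533 + 63*(-43*(-1/63))) = 4813/(38533 + 63*(43/63)) = 4813/(38533 + 43) = 4813/38576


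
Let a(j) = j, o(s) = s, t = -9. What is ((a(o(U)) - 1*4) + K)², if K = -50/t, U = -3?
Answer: 169/81 ≈ 2.0864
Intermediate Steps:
K = 50/9 (K = -50/(-9) = -50*(-⅑) = 50/9 ≈ 5.5556)
((a(o(U)) - 1*4) + K)² = ((-3 - 1*4) + 50/9)² = ((-3 - 4) + 50/9)² = (-7 + 50/9)² = (-13/9)² = 169/81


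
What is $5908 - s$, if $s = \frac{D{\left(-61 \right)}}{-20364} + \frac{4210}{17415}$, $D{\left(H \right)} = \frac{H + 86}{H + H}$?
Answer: $\frac{17040324221167}{2884397688} \approx 5907.8$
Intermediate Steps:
$D{\left(H \right)} = \frac{86 + H}{2 H}$
$s = \frac{697319537}{2884397688}$ ($s = \frac{\frac{1}{2} \frac{1}{-61} \left(86 - 61\right)}{-20364} + \frac{4210}{17415} = \frac{1}{2} \left(- \frac{1}{61}\right) 25 \left(- \frac{1}{20364}\right) + 4210 \cdot \frac{1}{17415} = \left(- \frac{25}{122}\right) \left(- \frac{1}{20364}\right) + \frac{842}{3483} = \frac{25}{2484408} + \frac{842}{3483} = \frac{697319537}{2884397688} \approx 0.24176$)
$5908 - s = 5908 - \frac{697319537}{2884397688} = \frac{17040324221167}{2884397688}$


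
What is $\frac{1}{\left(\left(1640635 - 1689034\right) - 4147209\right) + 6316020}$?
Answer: $\frac{1}{2120412} \approx 4.7161 \cdot 10^{-7}$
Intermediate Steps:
$\frac{1}{\left(\left(1640635 - 1689034\right) - 4147209\right) + 6316020} = \frac{1}{\left(-48399 - 4147209\right) + 6316020} = \frac{1}{-4195608 + 6316020} = \frac{1}{2120412}$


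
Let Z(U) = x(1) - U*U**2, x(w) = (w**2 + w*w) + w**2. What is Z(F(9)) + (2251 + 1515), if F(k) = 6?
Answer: 3553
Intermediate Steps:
x(w) = 3*w**2 (x(w) = (w**2 + w**2) + w**2 = 2*w**2 + w**2 = 3*w**2)
Z(U) = 3 - U**3 (Z(U) = 3*1**2 - U*U**2 = 3*1 - U**3 = 3 - U**3)
Z(F(9)) + (2251 + 1515) = (3 - 1*6**3) + (2251 + 1515) = (3 - 1*216) + 3766 = (3 - 216) + 3766 = -213 + 3766 = 3553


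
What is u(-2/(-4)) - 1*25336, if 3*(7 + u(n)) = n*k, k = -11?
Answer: -152069/6 ≈ -25345.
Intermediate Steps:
u(n) = -7 - 11*n/3 (u(n) = -7 + (n*(-11))/3 = -7 + (-11*n)/3 = -7 - 11*n/3)
u(-2/(-4)) - 1*25336 = (-7 - (-22)/(3*(-4))) - 1*25336 = (-7 - (-22)*(-1)/(3*4)) - 25336 = (-7 - 11/3*½) - 25336 = (-7 - 11/6) - 25336 = -53/6 - 25336 = -152069/6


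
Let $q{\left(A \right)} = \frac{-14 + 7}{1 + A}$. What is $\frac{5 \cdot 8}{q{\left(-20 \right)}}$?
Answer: $\frac{760}{7} \approx 108.57$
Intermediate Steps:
$q{\left(A \right)} = - \frac{7}{1 + A}$
$\frac{5 \cdot 8}{q{\left(-20 \right)}} = \frac{5 \cdot 8}{\left(-7\right) \frac{1}{1 - 20}} = \frac{40}{\left(-7\right) \frac{1}{-19}} = \frac{40}{\left(-7\right) \left(- \frac{1}{19}\right)} = \frac{40}{\frac{7}{19}} = 40 \cdot \frac{19}{7} = \frac{760}{7}$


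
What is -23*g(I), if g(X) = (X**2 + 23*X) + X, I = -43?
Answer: -18791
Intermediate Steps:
g(X) = X**2 + 24*X
-23*g(I) = -(-989)*(24 - 43) = -(-989)*(-19) = -23*817 = -18791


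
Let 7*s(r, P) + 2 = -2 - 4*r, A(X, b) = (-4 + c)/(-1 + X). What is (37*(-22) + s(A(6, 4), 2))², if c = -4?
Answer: 810996484/1225 ≈ 6.6204e+5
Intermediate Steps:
A(X, b) = -8/(-1 + X) (A(X, b) = (-4 - 4)/(-1 + X) = -8/(-1 + X))
s(r, P) = -4/7 - 4*r/7 (s(r, P) = -2/7 + (-2 - 4*r)/7 = -2/7 + (-2/7 - 4*r/7) = -4/7 - 4*r/7)
(37*(-22) + s(A(6, 4), 2))² = (37*(-22) + (-4/7 - (-32)/(7*(-1 + 6))))² = (-814 + (-4/7 - (-32)/(7*5)))² = (-814 + (-4/7 - 4/7*(-8/5)))² = (-814 + (-4/7 + 32/35))² = (-814 + 12/35)² = (-28478/35)² = 810996484/1225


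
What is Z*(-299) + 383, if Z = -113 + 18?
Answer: 28788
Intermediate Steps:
Z = -95
Z*(-299) + 383 = -95*(-299) + 383 = 28405 + 383 = 28788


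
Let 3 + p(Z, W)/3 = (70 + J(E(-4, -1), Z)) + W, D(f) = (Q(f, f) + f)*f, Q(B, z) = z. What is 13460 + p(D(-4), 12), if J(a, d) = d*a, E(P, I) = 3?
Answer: 13985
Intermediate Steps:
J(a, d) = a*d
D(f) = 2*f**2 (D(f) = (f + f)*f = (2*f)*f = 2*f**2)
p(Z, W) = 201 + 3*W + 9*Z (p(Z, W) = -9 + 3*((70 + 3*Z) + W) = -9 + 3*(70 + W + 3*Z) = -9 + (210 + 3*W + 9*Z) = 201 + 3*W + 9*Z)
13460 + p(D(-4), 12) = 13460 + (201 + 3*12 + 9*(2*(-4)**2)) = 13460 + (201 + 36 + 9*(2*16)) = 13460 + (201 + 36 + 9*32) = 13460 + (201 + 36 + 288) = 13460 + 525 = 13985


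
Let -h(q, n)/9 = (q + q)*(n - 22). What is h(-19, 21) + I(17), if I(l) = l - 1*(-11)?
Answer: -314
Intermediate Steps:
I(l) = 11 + l (I(l) = l + 11 = 11 + l)
h(q, n) = -18*q*(-22 + n) (h(q, n) = -9*(q + q)*(n - 22) = -9*2*q*(-22 + n) = -18*q*(-22 + n))
h(-19, 21) + I(17) = 18*(-19)*(22 - 1*21) + (11 + 17) = 18*(-19)*(22 - 21) + 28 = 18*(-19)*1 + 28 = -342 + 28 = -314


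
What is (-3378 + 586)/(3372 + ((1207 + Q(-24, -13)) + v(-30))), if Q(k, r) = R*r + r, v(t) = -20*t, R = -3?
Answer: -2792/5205 ≈ -0.53641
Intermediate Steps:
Q(k, r) = -2*r (Q(k, r) = -3*r + r = -2*r)
(-3378 + 586)/(3372 + ((1207 + Q(-24, -13)) + v(-30))) = (-3378 + 586)/(3372 + ((1207 - 2*(-13)) - 20*(-30))) = -2792/(3372 + ((1207 + 26) + 600)) = -2792/(3372 + (1233 + 600)) = -2792/(3372 + 1833) = -2792/5205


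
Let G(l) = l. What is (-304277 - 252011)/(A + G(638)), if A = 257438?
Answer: -139072/64519 ≈ -2.1555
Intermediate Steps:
(-304277 - 252011)/(A + G(638)) = (-304277 - 252011)/(257438 + 638) = -556288/258076 = -556288*1/258076 = -139072/64519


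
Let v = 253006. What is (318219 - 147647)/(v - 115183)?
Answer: 170572/137823 ≈ 1.2376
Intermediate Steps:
(318219 - 147647)/(v - 115183) = (318219 - 147647)/(253006 - 115183) = 170572/137823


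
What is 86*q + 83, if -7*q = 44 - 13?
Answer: -2085/7 ≈ -297.86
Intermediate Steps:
q = -31/7 (q = -(44 - 13)/7 = -⅐*31 = -31/7 ≈ -4.4286)
86*q + 83 = 86*(-31/7) + 83 = -2666/7 + 83 = -2085/7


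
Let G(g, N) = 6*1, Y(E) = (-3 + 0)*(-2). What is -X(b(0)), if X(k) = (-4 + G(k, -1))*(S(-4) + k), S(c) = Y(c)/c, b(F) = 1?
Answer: 1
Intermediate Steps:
Y(E) = 6 (Y(E) = -3*(-2) = 6)
G(g, N) = 6
S(c) = 6/c
X(k) = -3 + 2*k (X(k) = (-4 + 6)*(6/(-4) + k) = 2*(6*(-1/4) + k) = 2*(-3/2 + k) = -3 + 2*k)
-X(b(0)) = -(-3 + 2*1) = -(-3 + 2) = -1*(-1) = 1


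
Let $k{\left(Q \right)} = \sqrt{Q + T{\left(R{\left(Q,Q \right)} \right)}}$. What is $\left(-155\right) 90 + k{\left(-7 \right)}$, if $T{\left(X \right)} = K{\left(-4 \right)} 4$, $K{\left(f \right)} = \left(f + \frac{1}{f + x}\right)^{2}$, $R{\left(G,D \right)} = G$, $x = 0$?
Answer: $-13950 + \frac{3 \sqrt{29}}{2} \approx -13942.0$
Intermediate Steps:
$K{\left(f \right)} = \left(f + \frac{1}{f}\right)^{2}$ ($K{\left(f \right)} = \left(f + \frac{1}{f + 0}\right)^{2} = \left(f + \frac{1}{f}\right)^{2}$)
$T{\left(X \right)} = \frac{289}{4}$ ($T{\left(X \right)} = \frac{\left(1 + \left(-4\right)^{2}\right)^{2}}{16} \cdot 4 = \frac{\left(1 + 16\right)^{2}}{16} \cdot 4 = \frac{17^{2}}{16} \cdot 4 = \frac{1}{16} \cdot 289 \cdot 4 = \frac{289}{16} \cdot 4 = \frac{289}{4}$)
$k{\left(Q \right)} = \sqrt{\frac{289}{4} + Q}$ ($k{\left(Q \right)} = \sqrt{Q + \frac{289}{4}} = \sqrt{\frac{289}{4} + Q}$)
$\left(-155\right) 90 + k{\left(-7 \right)} = \left(-155\right) 90 + \frac{\sqrt{289 + 4 \left(-7\right)}}{2} = -13950 + \frac{\sqrt{289 - 28}}{2} = -13950 + \frac{\sqrt{261}}{2} = -13950 + \frac{3 \sqrt{29}}{2}$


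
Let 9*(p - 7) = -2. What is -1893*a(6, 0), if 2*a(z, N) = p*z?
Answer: -38491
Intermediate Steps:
p = 61/9 (p = 7 + (⅑)*(-2) = 7 - 2/9 = 61/9 ≈ 6.7778)
a(z, N) = 61*z/18 (a(z, N) = (61*z/9)/2 = 61*z/18)
-1893*a(6, 0) = -38491*6/6 = -1893*61/3 = -38491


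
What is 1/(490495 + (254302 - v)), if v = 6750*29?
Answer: 1/549047 ≈ 1.8213e-6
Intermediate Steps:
v = 195750
1/(490495 + (254302 - v)) = 1/(490495 + (254302 - 1*195750)) = 1/(490495 + (254302 - 195750)) = 1/(490495 + 58552) = 1/549047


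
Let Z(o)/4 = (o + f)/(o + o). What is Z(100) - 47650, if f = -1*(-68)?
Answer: -1191166/25 ≈ -47647.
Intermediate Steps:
f = 68
Z(o) = 2*(68 + o)/o (Z(o) = 4*((o + 68)/(o + o)) = 4*((68 + o)/((2*o))) = 4*((68 + o)*(1/(2*o))) = 4*((68 + o)/(2*o)) = 2*(68 + o)/o)
Z(100) - 47650 = (2 + 136/100) - 47650 = (2 + 136*(1/100)) - 47650 = (2 + 34/25) - 47650 = 84/25 - 47650 = -1191166/25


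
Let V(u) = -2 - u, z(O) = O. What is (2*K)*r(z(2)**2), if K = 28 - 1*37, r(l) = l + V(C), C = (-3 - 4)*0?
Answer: -36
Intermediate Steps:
C = 0 (C = -7*0 = 0)
r(l) = -2 + l (r(l) = l + (-2 - 1*0) = l + (-2 + 0) = l - 2 = -2 + l)
K = -9 (K = 28 - 37 = -9)
(2*K)*r(z(2)**2) = (2*(-9))*(-2 + 2**2) = -18*(-2 + 4) = -18*2 = -36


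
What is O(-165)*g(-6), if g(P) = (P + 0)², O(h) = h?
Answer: -5940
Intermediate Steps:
g(P) = P²
O(-165)*g(-6) = -165*(-6)² = -165*36 = -5940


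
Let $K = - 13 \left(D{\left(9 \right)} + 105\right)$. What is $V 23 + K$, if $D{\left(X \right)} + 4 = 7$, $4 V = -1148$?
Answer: $-8005$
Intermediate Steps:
$V = -287$ ($V = \frac{1}{4} \left(-1148\right) = -287$)
$D{\left(X \right)} = 3$ ($D{\left(X \right)} = -4 + 7 = 3$)
$K = -1404$ ($K = - 13 \left(3 + 105\right) = \left(-13\right) 108 = -1404$)
$V 23 + K = \left(-287\right) 23 - 1404 = -6601 - 1404 = -8005$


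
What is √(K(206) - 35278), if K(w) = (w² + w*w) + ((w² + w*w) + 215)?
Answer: √134681 ≈ 366.99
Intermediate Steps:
K(w) = 215 + 4*w² (K(w) = (w² + w²) + ((w² + w²) + 215) = 2*w² + (2*w² + 215) = 2*w² + (215 + 2*w²) = 215 + 4*w²)
√(K(206) - 35278) = √((215 + 4*206²) - 35278) = √((215 + 4*42436) - 35278) = √((215 + 169744) - 35278) = √(169959 - 35278) = √134681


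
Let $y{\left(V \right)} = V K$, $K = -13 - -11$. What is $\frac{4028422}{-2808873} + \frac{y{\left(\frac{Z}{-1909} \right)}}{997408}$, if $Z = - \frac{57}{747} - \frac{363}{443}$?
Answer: $- \frac{35253769987289914703}{24581179082168469108} \approx -1.4342$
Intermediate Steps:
$Z = - \frac{98804}{110307}$ ($Z = \left(-57\right) \frac{1}{747} - \frac{363}{443} = - \frac{19}{249} - \frac{363}{443} = - \frac{98804}{110307} \approx -0.89572$)
$K = -2$ ($K = -13 + 11 = -2$)
$y{\left(V \right)} = - 2 V$ ($y{\left(V \right)} = V \left(-2\right) = - 2 V$)
$\frac{4028422}{-2808873} + \frac{y{\left(\frac{Z}{-1909} \right)}}{997408} = \frac{4028422}{-2808873} + \frac{\left(-2\right) \left(- \frac{98804}{110307 \left(-1909\right)}\right)}{997408} = 4028422 \left(- \frac{1}{2808873}\right) + - 2 \left(\left(- \frac{98804}{110307}\right) \left(- \frac{1}{1909}\right)\right) \frac{1}{997408} = - \frac{4028422}{2808873} + \left(-2\right) \frac{98804}{210576063} \cdot \frac{1}{997408} = - \frac{4028422}{2808873} - \frac{24701}{26253781230588} = - \frac{35253769987289914703}{24581179082168469108}$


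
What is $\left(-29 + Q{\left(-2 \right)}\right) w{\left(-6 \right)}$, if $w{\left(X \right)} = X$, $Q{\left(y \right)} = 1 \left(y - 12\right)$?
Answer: $258$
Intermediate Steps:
$Q{\left(y \right)} = -12 + y$ ($Q{\left(y \right)} = 1 \left(-12 + y\right) = -12 + y$)
$\left(-29 + Q{\left(-2 \right)}\right) w{\left(-6 \right)} = \left(-29 - 14\right) \left(-6\right) = \left(-43\right) \left(-6\right) = 258$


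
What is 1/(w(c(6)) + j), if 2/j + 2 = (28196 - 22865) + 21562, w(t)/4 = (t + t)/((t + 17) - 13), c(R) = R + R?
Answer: 26891/161348 ≈ 0.16666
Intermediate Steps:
c(R) = 2*R
w(t) = 8*t/(4 + t) (w(t) = 4*((t + t)/((t + 17) - 13)) = 4*((2*t)/((17 + t) - 13)) = 4*((2*t)/(4 + t)) = 4*(2*t/(4 + t)) = 8*t/(4 + t))
j = 2/26891 (j = 2/(-2 + ((28196 - 22865) + 21562)) = 2/(-2 + (5331 + 21562)) = 2/(-2 + 26893) = 2/26891 ≈ 7.4374e-5)
1/(w(c(6)) + j) = 1/(8*(2*6)/(4 + 2*6) + 2/26891) = 1/(8*12/(4 + 12) + 2/26891) = 1/(8*12/16 + 2/26891) = 1/(8*12*(1/16) + 2/26891) = 1/(6 + 2/26891) = 1/(161348/26891) = 26891/161348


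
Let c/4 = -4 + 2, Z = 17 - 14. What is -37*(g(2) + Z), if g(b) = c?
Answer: 185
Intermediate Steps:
Z = 3
c = -8 (c = 4*(-4 + 2) = 4*(-2) = -8)
g(b) = -8
-37*(g(2) + Z) = -37*(-8 + 3) = -37*(-5) = 185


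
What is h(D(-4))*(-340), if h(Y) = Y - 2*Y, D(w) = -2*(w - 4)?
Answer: 5440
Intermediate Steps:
D(w) = 8 - 2*w (D(w) = -2*(-4 + w) = 8 - 2*w)
h(Y) = -Y
h(D(-4))*(-340) = -(8 - 2*(-4))*(-340) = -(8 + 8)*(-340) = -1*16*(-340) = -16*(-340) = 5440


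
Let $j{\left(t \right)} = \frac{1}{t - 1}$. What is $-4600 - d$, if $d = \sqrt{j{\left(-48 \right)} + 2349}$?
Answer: $-4600 - \frac{10 \sqrt{1151}}{7} \approx -4648.5$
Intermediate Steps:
$j{\left(t \right)} = \frac{1}{-1 + t}$
$d = \frac{10 \sqrt{1151}}{7}$ ($d = \sqrt{\frac{1}{-1 - 48} + 2349} = \sqrt{\frac{1}{-49} + 2349} = \sqrt{- \frac{1}{49} + 2349} = \sqrt{\frac{115100}{49}} = \frac{10 \sqrt{1151}}{7} \approx 48.466$)
$-4600 - d = -4600 - \frac{10 \sqrt{1151}}{7}$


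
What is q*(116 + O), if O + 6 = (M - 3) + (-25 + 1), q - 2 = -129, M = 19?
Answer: -12954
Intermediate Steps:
q = -127 (q = 2 - 129 = -127)
O = -14 (O = -6 + ((19 - 3) + (-25 + 1)) = -6 + (16 - 24) = -6 - 8 = -14)
q*(116 + O) = -127*(116 - 14) = -127*102 = -12954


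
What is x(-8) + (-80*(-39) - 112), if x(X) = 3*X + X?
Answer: 2976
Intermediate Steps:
x(X) = 4*X
x(-8) + (-80*(-39) - 112) = 4*(-8) + (-80*(-39) - 112) = -32 + (3120 - 112) = -32 + 3008 = 2976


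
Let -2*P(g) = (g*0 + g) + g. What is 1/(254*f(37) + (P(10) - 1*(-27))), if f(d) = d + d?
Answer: 1/18813 ≈ 5.3155e-5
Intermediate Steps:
f(d) = 2*d
P(g) = -g (P(g) = -((g*0 + g) + g)/2 = -((0 + g) + g)/2 = -(g + g)/2 = -g)
1/(254*f(37) + (P(10) - 1*(-27))) = 1/(254*(2*37) + (-1*10 - 1*(-27))) = 1/(254*74 + (-10 + 27)) = 1/(18796 + 17) = 1/18813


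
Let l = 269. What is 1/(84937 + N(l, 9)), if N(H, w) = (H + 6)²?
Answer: 1/160562 ≈ 6.2281e-6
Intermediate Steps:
N(H, w) = (6 + H)²
1/(84937 + N(l, 9)) = 1/(84937 + (6 + 269)²) = 1/(84937 + 275²) = 1/(84937 + 75625) = 1/160562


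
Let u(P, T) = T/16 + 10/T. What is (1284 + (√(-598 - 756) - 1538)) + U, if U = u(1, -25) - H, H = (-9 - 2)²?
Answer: -30157/80 + I*√1354 ≈ -376.96 + 36.797*I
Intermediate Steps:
u(P, T) = 10/T + T/16 (u(P, T) = T*(1/16) + 10/T = T/16 + 10/T = 10/T + T/16)
H = 121 (H = (-11)² = 121)
U = -9837/80 (U = (10/(-25) + (1/16)*(-25)) - 1*121 = (10*(-1/25) - 25/16) - 121 = (-⅖ - 25/16) - 121 = -157/80 - 121 = -9837/80 ≈ -122.96)
(1284 + (√(-598 - 756) - 1538)) + U = (1284 + (√(-598 - 756) - 1538)) - 9837/80 = (1284 + (√(-1354) - 1538)) - 9837/80 = (1284 + (I*√1354 - 1538)) - 9837/80 = (1284 + (-1538 + I*√1354)) - 9837/80 = (-254 + I*√1354) - 9837/80 = -30157/80 + I*√1354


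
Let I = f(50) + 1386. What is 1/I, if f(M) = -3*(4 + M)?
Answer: 1/1224 ≈ 0.00081699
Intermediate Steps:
f(M) = -12 - 3*M
I = 1224 (I = (-12 - 3*50) + 1386 = (-12 - 150) + 1386 = -162 + 1386 = 1224)
1/I = 1/1224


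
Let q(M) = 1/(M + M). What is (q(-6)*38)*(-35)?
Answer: 665/6 ≈ 110.83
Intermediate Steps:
q(M) = 1/(2*M)
(q(-6)*38)*(-35) = (((½)/(-6))*38)*(-35) = (((½)*(-⅙))*38)*(-35) = -1/12*38*(-35) = -19/6*(-35) = 665/6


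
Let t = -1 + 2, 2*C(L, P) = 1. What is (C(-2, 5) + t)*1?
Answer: 3/2 ≈ 1.5000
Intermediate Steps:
C(L, P) = ½ (C(L, P) = (½)*1 = ½)
t = 1
(C(-2, 5) + t)*1 = (½ + 1)*1 = (3/2)*1 = 3/2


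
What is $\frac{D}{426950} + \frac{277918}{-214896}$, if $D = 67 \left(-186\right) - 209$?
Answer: $- \frac{30345009329}{22937461800} \approx -1.3229$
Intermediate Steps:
$D = -12671$ ($D = -12462 - 209 = -12671$)
$\frac{D}{426950} + \frac{277918}{-214896} = - \frac{12671}{426950} + \frac{277918}{-214896} = \left(-12671\right) \frac{1}{426950} + 277918 \left(- \frac{1}{214896}\right) = - \frac{12671}{426950} - \frac{138959}{107448} = - \frac{30345009329}{22937461800}$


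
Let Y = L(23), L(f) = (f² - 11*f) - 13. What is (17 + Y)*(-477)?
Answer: -133560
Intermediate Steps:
L(f) = -13 + f² - 11*f
Y = 263 (Y = -13 + 23² - 11*23 = -13 + 529 - 253 = 263)
(17 + Y)*(-477) = (17 + 263)*(-477) = 280*(-477) = -133560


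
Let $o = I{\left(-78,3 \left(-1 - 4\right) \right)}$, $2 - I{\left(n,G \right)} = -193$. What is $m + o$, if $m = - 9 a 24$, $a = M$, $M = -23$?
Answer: $5163$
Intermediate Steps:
$a = -23$
$I{\left(n,G \right)} = 195$ ($I{\left(n,G \right)} = 2 - -193 = 2 + 193 = 195$)
$o = 195$
$m = 4968$ ($m = \left(-9\right) \left(-23\right) 24 = 207 \cdot 24 = 4968$)
$m + o = 4968 + 195 = 5163$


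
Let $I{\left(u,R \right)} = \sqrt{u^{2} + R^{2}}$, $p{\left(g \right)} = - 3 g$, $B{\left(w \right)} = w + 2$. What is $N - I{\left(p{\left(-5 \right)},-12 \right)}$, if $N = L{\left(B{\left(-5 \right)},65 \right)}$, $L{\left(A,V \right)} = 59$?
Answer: $59 - 3 \sqrt{41} \approx 39.791$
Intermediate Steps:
$B{\left(w \right)} = 2 + w$
$N = 59$
$I{\left(u,R \right)} = \sqrt{R^{2} + u^{2}}$
$N - I{\left(p{\left(-5 \right)},-12 \right)} = 59 - \sqrt{\left(-12\right)^{2} + \left(\left(-3\right) \left(-5\right)\right)^{2}} = 59 - \sqrt{144 + 15^{2}} = 59 - \sqrt{144 + 225} = 59 - \sqrt{369} = 59 - 3 \sqrt{41}$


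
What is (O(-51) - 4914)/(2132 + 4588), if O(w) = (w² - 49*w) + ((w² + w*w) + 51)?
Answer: 259/320 ≈ 0.80937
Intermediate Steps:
O(w) = 51 - 49*w + 3*w² (O(w) = (w² - 49*w) + ((w² + w²) + 51) = (w² - 49*w) + (2*w² + 51) = (w² - 49*w) + (51 + 2*w²) = 51 - 49*w + 3*w²)
(O(-51) - 4914)/(2132 + 4588) = ((51 - 49*(-51) + 3*(-51)²) - 4914)/(2132 + 4588) = ((51 + 2499 + 3*2601) - 4914)/6720 = ((51 + 2499 + 7803) - 4914)*(1/6720) = (10353 - 4914)*(1/6720) = 5439*(1/6720) = 259/320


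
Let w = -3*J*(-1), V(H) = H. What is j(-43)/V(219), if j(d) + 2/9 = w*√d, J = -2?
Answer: -2/1971 - 2*I*√43/73 ≈ -0.0010147 - 0.17966*I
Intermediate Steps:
w = -6 (w = -3*(-2)*(-1) = 6*(-1) = -6)
j(d) = -2/9 - 6*√d
j(-43)/V(219) = (-2/9 - 6*I*√43)/219 = (-2/9 - 6*I*√43)*(1/219) = -2/1971 - 2*I*√43/73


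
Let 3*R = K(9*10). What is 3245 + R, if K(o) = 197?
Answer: 9932/3 ≈ 3310.7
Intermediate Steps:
R = 197/3 (R = (1/3)*197 = 197/3 ≈ 65.667)
3245 + R = 3245 + 197/3 = 9932/3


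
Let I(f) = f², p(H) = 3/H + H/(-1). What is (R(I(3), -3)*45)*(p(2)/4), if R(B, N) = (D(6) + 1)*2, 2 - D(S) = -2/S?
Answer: -75/2 ≈ -37.500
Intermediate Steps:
D(S) = 2 + 2/S (D(S) = 2 - (-2)/S = 2 + 2/S)
p(H) = -H + 3/H (p(H) = 3/H + H*(-1) = 3/H - H = -H + 3/H)
R(B, N) = 20/3 (R(B, N) = ((2 + 2/6) + 1)*2 = ((2 + 2*(⅙)) + 1)*2 = ((2 + ⅓) + 1)*2 = (7/3 + 1)*2 = (10/3)*2 = 20/3)
(R(I(3), -3)*45)*(p(2)/4) = ((20/3)*45)*((-1*2 + 3/2)/4) = 300*((-2 + 3*(½))*(¼)) = 300*((-2 + 3/2)*(¼)) = 300*(-½*¼) = 300*(-⅛) = -75/2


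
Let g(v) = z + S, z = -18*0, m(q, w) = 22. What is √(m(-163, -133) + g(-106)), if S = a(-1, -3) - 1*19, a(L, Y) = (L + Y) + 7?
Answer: √6 ≈ 2.4495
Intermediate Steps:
a(L, Y) = 7 + L + Y
z = 0
S = -16 (S = (7 - 1 - 3) - 1*19 = 3 - 19 = -16)
g(v) = -16 (g(v) = 0 - 16 = -16)
√(m(-163, -133) + g(-106)) = √(22 - 16) = √6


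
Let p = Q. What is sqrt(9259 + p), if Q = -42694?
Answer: 3*I*sqrt(3715) ≈ 182.85*I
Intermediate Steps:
p = -42694
sqrt(9259 + p) = sqrt(9259 - 42694) = sqrt(-33435) = 3*I*sqrt(3715)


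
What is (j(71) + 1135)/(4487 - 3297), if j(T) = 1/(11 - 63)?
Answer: 59019/61880 ≈ 0.95376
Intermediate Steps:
j(T) = -1/52 (j(T) = 1/(-52) = -1/52)
(j(71) + 1135)/(4487 - 3297) = (-1/52 + 1135)/(4487 - 3297) = (59019/52)/1190 = (59019/52)*(1/1190) = 59019/61880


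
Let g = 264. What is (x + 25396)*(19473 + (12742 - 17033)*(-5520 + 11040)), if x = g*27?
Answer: -769740531828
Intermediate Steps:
x = 7128 (x = 264*27 = 7128)
(x + 25396)*(19473 + (12742 - 17033)*(-5520 + 11040)) = (7128 + 25396)*(19473 + (12742 - 17033)*(-5520 + 11040)) = 32524*(19473 - 4291*5520) = 32524*(19473 - 23686320) = 32524*(-23666847) = -769740531828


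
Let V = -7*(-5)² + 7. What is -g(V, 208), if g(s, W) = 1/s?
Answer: 1/168 ≈ 0.0059524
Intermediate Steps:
V = -168 (V = -7*25 + 7 = -175 + 7 = -168)
-g(V, 208) = -1/(-168) = -1*(-1/168) = 1/168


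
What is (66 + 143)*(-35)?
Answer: -7315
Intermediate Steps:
(66 + 143)*(-35) = 209*(-35) = -7315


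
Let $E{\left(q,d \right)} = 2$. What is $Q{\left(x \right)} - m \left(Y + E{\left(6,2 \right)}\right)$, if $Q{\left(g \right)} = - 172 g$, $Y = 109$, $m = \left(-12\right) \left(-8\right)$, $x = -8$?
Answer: $-9280$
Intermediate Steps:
$m = 96$
$Q{\left(x \right)} - m \left(Y + E{\left(6,2 \right)}\right) = \left(-172\right) \left(-8\right) - 96 \left(109 + 2\right) = 1376 - 96 \cdot 111 = 1376 - 10656 = -9280$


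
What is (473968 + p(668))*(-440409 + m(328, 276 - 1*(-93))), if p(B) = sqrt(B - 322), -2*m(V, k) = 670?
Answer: -208898552192 - 440744*sqrt(346) ≈ -2.0891e+11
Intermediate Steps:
m(V, k) = -335 (m(V, k) = -1/2*670 = -335)
p(B) = sqrt(-322 + B)
(473968 + p(668))*(-440409 + m(328, 276 - 1*(-93))) = (473968 + sqrt(-322 + 668))*(-440409 - 335) = (473968 + sqrt(346))*(-440744) = -208898552192 - 440744*sqrt(346)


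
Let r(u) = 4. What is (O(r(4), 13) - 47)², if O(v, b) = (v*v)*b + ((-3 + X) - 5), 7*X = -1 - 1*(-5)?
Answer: 1155625/49 ≈ 23584.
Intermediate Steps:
X = 4/7 (X = (-1 - 1*(-5))/7 = (-1 + 5)/7 = (⅐)*4 = 4/7 ≈ 0.57143)
O(v, b) = -52/7 + b*v² (O(v, b) = (v*v)*b + ((-3 + 4/7) - 5) = v²*b + (-17/7 - 5) = b*v² - 52/7 = -52/7 + b*v²)
(O(r(4), 13) - 47)² = ((-52/7 + 13*4²) - 47)² = ((-52/7 + 13*16) - 47)² = ((-52/7 + 208) - 47)² = (1404/7 - 47)² = (1075/7)² = 1155625/49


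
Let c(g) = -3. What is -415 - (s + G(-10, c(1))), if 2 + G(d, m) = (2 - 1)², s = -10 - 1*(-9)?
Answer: -413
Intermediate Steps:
s = -1 (s = -10 + 9 = -1)
G(d, m) = -1 (G(d, m) = -2 + (2 - 1)² = -2 + 1² = -2 + 1 = -1)
-415 - (s + G(-10, c(1))) = -415 - (-1 - 1) = -415 - 1*(-2) = -415 + 2 = -413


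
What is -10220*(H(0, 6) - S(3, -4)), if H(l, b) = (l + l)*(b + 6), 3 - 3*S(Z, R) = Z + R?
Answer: 40880/3 ≈ 13627.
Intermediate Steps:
S(Z, R) = 1 - R/3 - Z/3 (S(Z, R) = 1 - (Z + R)/3 = 1 - (R + Z)/3 = 1 + (-R/3 - Z/3) = 1 - R/3 - Z/3)
H(l, b) = 2*l*(6 + b) (H(l, b) = (2*l)*(6 + b) = 2*l*(6 + b))
-10220*(H(0, 6) - S(3, -4)) = -10220*(2*0*(6 + 6) - (1 - ⅓*(-4) - ⅓*3)) = -10220*(2*0*12 - (1 + 4/3 - 1)) = -10220*(0 - 1*4/3) = -10220*(0 - 4/3) = -10220*(-4/3) = 40880/3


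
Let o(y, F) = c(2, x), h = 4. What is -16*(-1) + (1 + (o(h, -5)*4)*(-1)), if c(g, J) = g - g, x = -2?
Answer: 17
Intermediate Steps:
c(g, J) = 0
o(y, F) = 0
-16*(-1) + (1 + (o(h, -5)*4)*(-1)) = -16*(-1) + (1 + (0*4)*(-1)) = -4*(-4) + (1 + 0*(-1)) = 16 + (1 + 0) = 16 + 1 = 17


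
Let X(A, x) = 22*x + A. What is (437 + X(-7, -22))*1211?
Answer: -65394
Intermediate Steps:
X(A, x) = A + 22*x
(437 + X(-7, -22))*1211 = (437 + (-7 + 22*(-22)))*1211 = (437 + (-7 - 484))*1211 = (437 - 491)*1211 = -54*1211 = -65394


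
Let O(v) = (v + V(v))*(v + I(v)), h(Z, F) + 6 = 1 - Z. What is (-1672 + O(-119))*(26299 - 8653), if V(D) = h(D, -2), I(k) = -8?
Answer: -18298902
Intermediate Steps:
h(Z, F) = -5 - Z (h(Z, F) = -6 + (1 - Z) = -5 - Z)
V(D) = -5 - D
O(v) = 40 - 5*v (O(v) = (v + (-5 - v))*(v - 8) = -5*(-8 + v) = 40 - 5*v)
(-1672 + O(-119))*(26299 - 8653) = (-1672 + (40 - 5*(-119)))*(26299 - 8653) = (-1672 + (40 + 595))*17646 = (-1672 + 635)*17646 = -1037*17646 = -18298902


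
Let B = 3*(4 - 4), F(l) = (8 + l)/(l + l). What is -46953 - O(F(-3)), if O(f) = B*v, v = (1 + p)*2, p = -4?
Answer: -46953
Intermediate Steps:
v = -6 (v = (1 - 4)*2 = -3*2 = -6)
F(l) = (8 + l)/(2*l) (F(l) = (8 + l)/((2*l)) = (8 + l)*(1/(2*l)) = (8 + l)/(2*l))
B = 0 (B = 3*0 = 0)
O(f) = 0 (O(f) = 0*(-6) = 0)
-46953 - O(F(-3)) = -46953 - 1*0 = -46953 + 0 = -46953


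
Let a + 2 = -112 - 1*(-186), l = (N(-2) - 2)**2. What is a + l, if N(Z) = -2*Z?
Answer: 76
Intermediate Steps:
l = 4 (l = (-2*(-2) - 2)**2 = (4 - 2)**2 = 2**2 = 4)
a = 72 (a = -2 + (-112 - 1*(-186)) = -2 + (-112 + 186) = -2 + 74 = 72)
a + l = 72 + 4 = 76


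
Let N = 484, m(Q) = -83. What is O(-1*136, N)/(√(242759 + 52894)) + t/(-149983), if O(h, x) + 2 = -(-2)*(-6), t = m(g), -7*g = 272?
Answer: 83/149983 - 14*√295653/295653 ≈ -0.025194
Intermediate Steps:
g = -272/7 (g = -⅐*272 = -272/7 ≈ -38.857)
t = -83
O(h, x) = -14 (O(h, x) = -2 - (-2)*(-6) = -2 - 2*6 = -2 - 12 = -14)
O(-1*136, N)/(√(242759 + 52894)) + t/(-149983) = -14/√(242759 + 52894) - 83/(-149983) = -14*√295653/295653 - 83*(-1/149983) = -14*√295653/295653 + 83/149983 = 83/149983 - 14*√295653/295653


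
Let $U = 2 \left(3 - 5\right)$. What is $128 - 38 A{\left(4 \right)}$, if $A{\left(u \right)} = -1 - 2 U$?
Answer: $-138$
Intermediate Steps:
$U = -4$ ($U = 2 \left(-2\right) = -4$)
$A{\left(u \right)} = 7$ ($A{\left(u \right)} = -1 - -8 = -1 + 8 = 7$)
$128 - 38 A{\left(4 \right)} = 128 - 266 = -138$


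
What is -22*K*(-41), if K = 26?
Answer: 23452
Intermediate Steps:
-22*K*(-41) = -22*26*(-41) = -572*(-41) = 23452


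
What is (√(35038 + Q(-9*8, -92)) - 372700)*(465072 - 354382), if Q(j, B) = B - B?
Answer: -41254163000 + 110690*√35038 ≈ -4.1233e+10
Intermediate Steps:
Q(j, B) = 0
(√(35038 + Q(-9*8, -92)) - 372700)*(465072 - 354382) = (√(35038 + 0) - 372700)*(465072 - 354382) = (√35038 - 372700)*110690 = (-372700 + √35038)*110690 = -41254163000 + 110690*√35038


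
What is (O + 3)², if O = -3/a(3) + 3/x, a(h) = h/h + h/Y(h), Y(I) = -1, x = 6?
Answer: 25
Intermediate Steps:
a(h) = 1 - h (a(h) = h/h + h/(-1) = 1 + h*(-1) = 1 - h)
O = 2 (O = -3/(1 - 1*3) + 3/6 = -3/(1 - 3) + 3*(⅙) = -3/(-2) + ½ = -3*(-½) + ½ = 3/2 + ½ = 2)
(O + 3)² = (2 + 3)² = 5² = 25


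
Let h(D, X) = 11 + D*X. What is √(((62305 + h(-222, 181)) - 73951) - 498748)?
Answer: I*√550565 ≈ 742.0*I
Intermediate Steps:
√(((62305 + h(-222, 181)) - 73951) - 498748) = √(((62305 + (11 - 222*181)) - 73951) - 498748) = √(((62305 + (11 - 40182)) - 73951) - 498748) = √(((62305 - 40171) - 73951) - 498748) = √((22134 - 73951) - 498748) = √(-51817 - 498748) = √(-550565) = I*√550565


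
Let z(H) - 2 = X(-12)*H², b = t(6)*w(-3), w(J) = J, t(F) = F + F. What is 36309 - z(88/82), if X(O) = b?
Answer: 61101763/1681 ≈ 36348.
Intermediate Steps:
t(F) = 2*F
b = -36 (b = (2*6)*(-3) = 12*(-3) = -36)
X(O) = -36
z(H) = 2 - 36*H²
36309 - z(88/82) = 36309 - (2 - 36*(88/82)²) = 36309 - (2 - 36*(88*(1/82))²) = 36309 - (2 - 36*(44/41)²) = 36309 - (2 - 36*1936/1681) = 36309 - (2 - 69696/1681) = 36309 - 1*(-66334/1681) = 36309 + 66334/1681 = 61101763/1681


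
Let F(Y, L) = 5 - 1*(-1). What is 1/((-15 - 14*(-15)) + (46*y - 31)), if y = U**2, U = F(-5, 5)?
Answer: 1/1820 ≈ 0.00054945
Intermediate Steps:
F(Y, L) = 6 (F(Y, L) = 5 + 1 = 6)
U = 6
y = 36 (y = 6**2 = 36)
1/((-15 - 14*(-15)) + (46*y - 31)) = 1/((-15 - 14*(-15)) + (46*36 - 31)) = 1/((-15 + 210) + (1656 - 31)) = 1/(195 + 1625) = 1/1820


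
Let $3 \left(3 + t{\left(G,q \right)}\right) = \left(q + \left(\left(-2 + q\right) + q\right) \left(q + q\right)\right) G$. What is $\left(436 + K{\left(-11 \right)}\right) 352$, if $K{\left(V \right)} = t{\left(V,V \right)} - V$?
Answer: $- \frac{1532960}{3} \approx -5.1099 \cdot 10^{5}$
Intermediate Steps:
$t{\left(G,q \right)} = -3 + \frac{G \left(q + 2 q \left(-2 + 2 q\right)\right)}{3}$ ($t{\left(G,q \right)} = -3 + \frac{\left(q + \left(\left(-2 + q\right) + q\right) \left(q + q\right)\right) G}{3} = -3 + \frac{\left(q + \left(-2 + 2 q\right) 2 q\right) G}{3} = -3 + \frac{\left(q + 2 q \left(-2 + 2 q\right)\right) G}{3} = -3 + \frac{G \left(q + 2 q \left(-2 + 2 q\right)\right)}{3}$)
$K{\left(V \right)} = -3 - V - V^{2} + \frac{4 V^{3}}{3}$ ($K{\left(V \right)} = \left(-3 - V V + \frac{4 V V^{2}}{3}\right) - V = \left(-3 - V^{2} + \frac{4 V^{3}}{3}\right) - V = -3 - V - V^{2} + \frac{4 V^{3}}{3}$)
$\left(436 + K{\left(-11 \right)}\right) 352 = \left(436 - \left(113 + \frac{5324}{3}\right)\right) 352 = \left(436 + \left(-3 + 11 - 121 + \frac{4}{3} \left(-1331\right)\right)\right) 352 = \left(436 - \frac{5663}{3}\right) 352 = \left(- \frac{4355}{3}\right) 352 = - \frac{1532960}{3}$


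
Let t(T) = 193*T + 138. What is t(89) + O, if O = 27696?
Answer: 45011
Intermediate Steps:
t(T) = 138 + 193*T
t(89) + O = (138 + 193*89) + 27696 = (138 + 17177) + 27696 = 17315 + 27696 = 45011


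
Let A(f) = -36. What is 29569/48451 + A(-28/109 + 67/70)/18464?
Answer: 136054445/223649816 ≈ 0.60834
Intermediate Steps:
29569/48451 + A(-28/109 + 67/70)/18464 = 29569/48451 - 36/18464 = 29569*(1/48451) - 36*1/18464 = 29569/48451 - 9/4616 = 136054445/223649816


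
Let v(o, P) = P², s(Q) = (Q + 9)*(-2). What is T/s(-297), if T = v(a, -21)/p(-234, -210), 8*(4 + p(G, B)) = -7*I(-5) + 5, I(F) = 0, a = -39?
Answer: -49/216 ≈ -0.22685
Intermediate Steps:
s(Q) = -18 - 2*Q (s(Q) = (9 + Q)*(-2) = -18 - 2*Q)
p(G, B) = -27/8 (p(G, B) = -4 + (-7*0 + 5)/8 = -4 + (0 + 5)/8 = -4 + (⅛)*5 = -4 + 5/8 = -27/8)
T = -392/3 (T = (-21)²/(-27/8) = 441*(-8/27) = -392/3 ≈ -130.67)
T/s(-297) = -392/(3*(-18 - 2*(-297))) = -392/(3*(-18 + 594)) = -392/3/576 = -392/3*1/576 = -49/216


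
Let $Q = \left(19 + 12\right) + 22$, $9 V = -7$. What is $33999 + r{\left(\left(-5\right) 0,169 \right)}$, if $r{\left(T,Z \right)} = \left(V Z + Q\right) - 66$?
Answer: $\frac{304691}{9} \approx 33855.0$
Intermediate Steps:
$V = - \frac{7}{9}$ ($V = \frac{1}{9} \left(-7\right) = - \frac{7}{9} \approx -0.77778$)
$Q = 53$ ($Q = 31 + 22 = 53$)
$r{\left(T,Z \right)} = -13 - \frac{7 Z}{9}$ ($r{\left(T,Z \right)} = \left(- \frac{7 Z}{9} + 53\right) - 66 = \left(53 - \frac{7 Z}{9}\right) - 66 = -13 - \frac{7 Z}{9}$)
$33999 + r{\left(\left(-5\right) 0,169 \right)} = 33999 - \frac{1300}{9} = \frac{304691}{9}$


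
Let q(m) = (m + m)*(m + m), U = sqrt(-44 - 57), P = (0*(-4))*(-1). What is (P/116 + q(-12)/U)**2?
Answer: -331776/101 ≈ -3284.9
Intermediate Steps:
P = 0 (P = 0*(-1) = 0)
U = I*sqrt(101) (U = sqrt(-101) = I*sqrt(101) ≈ 10.05*I)
q(m) = 4*m**2 (q(m) = (2*m)*(2*m) = 4*m**2)
(P/116 + q(-12)/U)**2 = (0/116 + (4*(-12)**2)/((I*sqrt(101))))**2 = (0*(1/116) + (4*144)*(-I*sqrt(101)/101))**2 = (0 + 576*(-I*sqrt(101)/101))**2 = (0 - 576*I*sqrt(101)/101)**2 = (-576*I*sqrt(101)/101)**2 = -331776/101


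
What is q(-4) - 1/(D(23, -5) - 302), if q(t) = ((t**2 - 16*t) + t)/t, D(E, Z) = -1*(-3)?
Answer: -5680/299 ≈ -18.997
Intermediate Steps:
D(E, Z) = 3
q(t) = (t**2 - 15*t)/t
q(-4) - 1/(D(23, -5) - 302) = (-15 - 4) - 1/(3 - 302) = -19 - 1/(-299) = -19 - 1*(-1/299) = -19 + 1/299 = -5680/299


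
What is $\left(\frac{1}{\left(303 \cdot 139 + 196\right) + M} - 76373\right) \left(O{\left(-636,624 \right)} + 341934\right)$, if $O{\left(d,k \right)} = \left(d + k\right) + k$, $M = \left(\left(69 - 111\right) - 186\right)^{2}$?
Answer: $- \frac{2466928867409880}{94297} \approx -2.6161 \cdot 10^{10}$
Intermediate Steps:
$M = 51984$ ($M = \left(\left(69 - 111\right) - 186\right)^{2} = \left(-42 - 186\right)^{2} = \left(-228\right)^{2} = 51984$)
$O{\left(d,k \right)} = d + 2 k$
$\left(\frac{1}{\left(303 \cdot 139 + 196\right) + M} - 76373\right) \left(O{\left(-636,624 \right)} + 341934\right) = \left(\frac{1}{\left(303 \cdot 139 + 196\right) + 51984} - 76373\right) \left(\left(-636 + 2 \cdot 624\right) + 341934\right) = \left(\frac{1}{\left(42117 + 196\right) + 51984} - 76373\right) \left(\left(-636 + 1248\right) + 341934\right) = \left(\frac{1}{42313 + 51984} - 76373\right) \left(612 + 341934\right) = \left(\frac{1}{94297} - 76373\right) 342546 = \left(- \frac{7201744780}{94297}\right) 342546 = - \frac{2466928867409880}{94297}$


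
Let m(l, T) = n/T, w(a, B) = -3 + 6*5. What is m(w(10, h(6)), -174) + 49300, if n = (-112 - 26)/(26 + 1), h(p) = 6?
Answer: 38601923/783 ≈ 49300.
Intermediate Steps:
n = -46/9 (n = -138/27 = -138*1/27 = -46/9 ≈ -5.1111)
w(a, B) = 27 (w(a, B) = -3 + 30 = 27)
m(l, T) = -46/(9*T)
m(w(10, h(6)), -174) + 49300 = -46/9/(-174) + 49300 = -46/9*(-1/174) + 49300 = 23/783 + 49300 = 38601923/783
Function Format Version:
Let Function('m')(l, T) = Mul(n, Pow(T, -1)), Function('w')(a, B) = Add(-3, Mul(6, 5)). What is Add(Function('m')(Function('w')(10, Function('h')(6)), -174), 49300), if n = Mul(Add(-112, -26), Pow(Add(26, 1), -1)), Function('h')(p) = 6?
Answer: Rational(38601923, 783) ≈ 49300.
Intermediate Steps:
n = Rational(-46, 9) (n = Mul(-138, Pow(27, -1)) = Mul(-138, Rational(1, 27)) = Rational(-46, 9) ≈ -5.1111)
Function('w')(a, B) = 27 (Function('w')(a, B) = Add(-3, 30) = 27)
Function('m')(l, T) = Mul(Rational(-46, 9), Pow(T, -1))
Add(Function('m')(Function('w')(10, Function('h')(6)), -174), 49300) = Add(Mul(Rational(-46, 9), Pow(-174, -1)), 49300) = Add(Mul(Rational(-46, 9), Rational(-1, 174)), 49300) = Add(Rational(23, 783), 49300) = Rational(38601923, 783)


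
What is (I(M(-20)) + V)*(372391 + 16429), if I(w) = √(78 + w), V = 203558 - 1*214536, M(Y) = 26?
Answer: -4268465960 + 777640*√26 ≈ -4.2645e+9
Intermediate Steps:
V = -10978 (V = 203558 - 214536 = -10978)
(I(M(-20)) + V)*(372391 + 16429) = (√(78 + 26) - 10978)*(372391 + 16429) = (√104 - 10978)*388820 = (2*√26 - 10978)*388820 = (-10978 + 2*√26)*388820 = -4268465960 + 777640*√26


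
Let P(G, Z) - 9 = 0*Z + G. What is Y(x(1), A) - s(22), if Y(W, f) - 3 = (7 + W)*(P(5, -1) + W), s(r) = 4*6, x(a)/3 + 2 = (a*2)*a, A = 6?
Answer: 77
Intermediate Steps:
x(a) = -6 + 6*a² (x(a) = -6 + 3*((a*2)*a) = -6 + 3*((2*a)*a) = -6 + 3*(2*a²) = -6 + 6*a²)
s(r) = 24
P(G, Z) = 9 + G (P(G, Z) = 9 + (0*Z + G) = 9 + (0 + G) = 9 + G)
Y(W, f) = 3 + (7 + W)*(14 + W) (Y(W, f) = 3 + (7 + W)*((9 + 5) + W) = 3 + (7 + W)*(14 + W))
Y(x(1), A) - s(22) = (101 + (-6 + 6*1²)² + 21*(-6 + 6*1²)) - 1*24 = (101 + (-6 + 6*1)² + 21*(-6 + 6*1)) - 24 = (101 + (-6 + 6)² + 21*(-6 + 6)) - 24 = (101 + 0² + 21*0) - 24 = (101 + 0 + 0) - 24 = 101 - 24 = 77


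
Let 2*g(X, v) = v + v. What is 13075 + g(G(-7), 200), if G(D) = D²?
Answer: 13275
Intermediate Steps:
g(X, v) = v (g(X, v) = (v + v)/2 = (2*v)/2 = v)
13075 + g(G(-7), 200) = 13075 + 200 = 13275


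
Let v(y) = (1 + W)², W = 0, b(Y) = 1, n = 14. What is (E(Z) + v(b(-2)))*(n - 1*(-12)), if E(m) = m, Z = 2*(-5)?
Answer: -234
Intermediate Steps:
Z = -10
v(y) = 1 (v(y) = (1 + 0)² = 1² = 1)
(E(Z) + v(b(-2)))*(n - 1*(-12)) = (-10 + 1)*(14 - 1*(-12)) = -9*(14 + 12) = -9*26 = -234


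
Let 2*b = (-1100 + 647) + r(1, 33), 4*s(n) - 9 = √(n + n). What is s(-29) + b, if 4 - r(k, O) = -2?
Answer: -885/4 + I*√58/4 ≈ -221.25 + 1.9039*I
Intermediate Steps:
r(k, O) = 6 (r(k, O) = 4 - 1*(-2) = 4 + 2 = 6)
s(n) = 9/4 + √2*√n/4 (s(n) = 9/4 + √(n + n)/4 = 9/4 + √(2*n)/4 = 9/4 + (√2*√n)/4 = 9/4 + √2*√n/4)
b = -447/2 (b = ((-1100 + 647) + 6)/2 = (-453 + 6)/2 = (½)*(-447) = -447/2 ≈ -223.50)
s(-29) + b = (9/4 + √2*√(-29)/4) - 447/2 = (9/4 + √2*(I*√29)/4) - 447/2 = (9/4 + I*√58/4) - 447/2 = -885/4 + I*√58/4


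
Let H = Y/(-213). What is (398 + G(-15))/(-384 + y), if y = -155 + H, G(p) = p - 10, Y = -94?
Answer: -79449/114713 ≈ -0.69259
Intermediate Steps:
G(p) = -10 + p
H = 94/213 (H = -94/(-213) = -94*(-1/213) = 94/213 ≈ 0.44131)
y = -32921/213 (y = -155 + 94/213 = -32921/213 ≈ -154.56)
(398 + G(-15))/(-384 + y) = (398 + (-10 - 15))/(-384 - 32921/213) = (398 - 25)/(-114713/213) = 373*(-213/114713) = -79449/114713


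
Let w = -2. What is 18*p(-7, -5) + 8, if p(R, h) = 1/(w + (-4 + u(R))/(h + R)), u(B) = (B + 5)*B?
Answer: 28/17 ≈ 1.6471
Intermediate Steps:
u(B) = B*(5 + B) (u(B) = (5 + B)*B = B*(5 + B))
p(R, h) = 1/(-2 + (-4 + R*(5 + R))/(R + h)) (p(R, h) = 1/(-2 + (-4 + R*(5 + R))/(h + R)) = 1/(-2 + (-4 + R*(5 + R))/(R + h)))
18*p(-7, -5) + 8 = 18*((-7 - 5)/(-4 - 2*(-7) - 2*(-5) - 7*(5 - 7))) + 8 = 18*(-12/(-4 + 14 + 10 - 7*(-2))) + 8 = 18*(-12/(-4 + 14 + 10 + 14)) + 8 = 18*(-12/34) + 8 = 18*((1/34)*(-12)) + 8 = 18*(-6/17) + 8 = -108/17 + 8 = 28/17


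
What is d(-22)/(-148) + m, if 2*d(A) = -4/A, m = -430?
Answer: -700041/1628 ≈ -430.00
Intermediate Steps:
d(A) = -2/A (d(A) = (-4/A)/2 = -2/A)
d(-22)/(-148) + m = (-2/(-22))/(-148) - 430 = -(-1)*(-1)/(74*22) - 430 = -1/148*1/11 - 430 = -1/1628 - 430 = -700041/1628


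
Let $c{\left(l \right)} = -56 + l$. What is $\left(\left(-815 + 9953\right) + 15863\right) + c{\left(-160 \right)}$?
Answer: $24785$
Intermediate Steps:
$\left(\left(-815 + 9953\right) + 15863\right) + c{\left(-160 \right)} = \left(\left(-815 + 9953\right) + 15863\right) - 216 = \left(9138 + 15863\right) - 216 = 25001 - 216 = 24785$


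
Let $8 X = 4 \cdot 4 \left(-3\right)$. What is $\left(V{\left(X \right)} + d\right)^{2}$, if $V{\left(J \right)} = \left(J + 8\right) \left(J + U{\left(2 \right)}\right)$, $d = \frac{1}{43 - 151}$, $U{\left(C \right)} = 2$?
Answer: $\frac{748225}{11664} \approx 64.148$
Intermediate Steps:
$X = -6$ ($X = \frac{4 \cdot 4 \left(-3\right)}{8} = \frac{16 \left(-3\right)}{8} = \frac{1}{8} \left(-48\right) = -6$)
$d = - \frac{1}{108}$ ($d = \frac{1}{-108} = - \frac{1}{108} \approx -0.0092593$)
$V{\left(J \right)} = \left(2 + J\right) \left(8 + J\right)$ ($V{\left(J \right)} = \left(J + 8\right) \left(J + 2\right) = \left(8 + J\right) \left(2 + J\right) = \left(2 + J\right) \left(8 + J\right)$)
$\left(V{\left(X \right)} + d\right)^{2} = \left(\left(16 + \left(-6\right)^{2} + 10 \left(-6\right)\right) - \frac{1}{108}\right)^{2} = \left(\left(16 + 36 - 60\right) - \frac{1}{108}\right)^{2} = \left(-8 - \frac{1}{108}\right)^{2} = \left(- \frac{865}{108}\right)^{2} = \frac{748225}{11664}$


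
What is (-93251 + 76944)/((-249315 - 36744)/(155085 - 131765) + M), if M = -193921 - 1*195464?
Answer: 380279240/9080744259 ≈ 0.041878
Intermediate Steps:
M = -389385 (M = -193921 - 195464 = -389385)
(-93251 + 76944)/((-249315 - 36744)/(155085 - 131765) + M) = (-93251 + 76944)/((-249315 - 36744)/(155085 - 131765) - 389385) = -16307/(-286059/23320 - 389385) = -16307/(-9080744259/23320) = -16307*(-23320/9080744259) = 380279240/9080744259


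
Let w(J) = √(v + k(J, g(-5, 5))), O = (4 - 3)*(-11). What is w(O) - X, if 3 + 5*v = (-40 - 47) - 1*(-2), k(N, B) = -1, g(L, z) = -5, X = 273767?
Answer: -273767 + I*√465/5 ≈ -2.7377e+5 + 4.3128*I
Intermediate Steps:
v = -88/5 (v = -⅗ + ((-40 - 47) - 1*(-2))/5 = -⅗ + (-87 + 2)/5 = -⅗ + (⅕)*(-85) = -⅗ - 17 = -88/5 ≈ -17.600)
O = -11 (O = 1*(-11) = -11)
w(J) = I*√465/5 (w(J) = √(-88/5 - 1) = √(-93/5) = I*√465/5)
w(O) - X = I*√465/5 - 1*273767 = I*√465/5 - 273767 = -273767 + I*√465/5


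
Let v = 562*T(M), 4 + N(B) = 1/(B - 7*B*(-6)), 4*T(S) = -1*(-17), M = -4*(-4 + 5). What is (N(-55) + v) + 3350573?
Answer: 15859488973/4730 ≈ 3.3530e+6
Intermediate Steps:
M = -4 (M = -4*1 = -4)
T(S) = 17/4 (T(S) = (-1*(-17))/4 = (¼)*17 = 17/4)
N(B) = -4 + 1/(43*B) (N(B) = -4 + 1/(B - 7*B*(-6)) = -4 + 1/(B + 42*B) = -4 + 1/(43*B))
v = 4777/2 (v = 562*(17/4) = 4777/2 ≈ 2388.5)
(N(-55) + v) + 3350573 = ((-4 + (1/43)/(-55)) + 4777/2) + 3350573 = ((-4 + (1/43)*(-1/55)) + 4777/2) + 3350573 = ((-4 - 1/2365) + 4777/2) + 3350573 = (-9461/2365 + 4777/2) + 3350573 = 11278683/4730 + 3350573 = 15859488973/4730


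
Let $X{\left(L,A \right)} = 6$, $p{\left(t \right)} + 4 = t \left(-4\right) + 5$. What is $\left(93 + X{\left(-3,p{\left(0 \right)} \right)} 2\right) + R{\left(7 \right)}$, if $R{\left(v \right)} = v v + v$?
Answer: $161$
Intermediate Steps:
$R{\left(v \right)} = v + v^{2}$ ($R{\left(v \right)} = v^{2} + v = v + v^{2}$)
$p{\left(t \right)} = 1 - 4 t$ ($p{\left(t \right)} = -4 + \left(t \left(-4\right) + 5\right) = -4 - \left(-5 + 4 t\right) = 1 - 4 t$)
$\left(93 + X{\left(-3,p{\left(0 \right)} \right)} 2\right) + R{\left(7 \right)} = \left(93 + 6 \cdot 2\right) + 7 \left(1 + 7\right) = \left(93 + 12\right) + 7 \cdot 8 = 105 + 56 = 161$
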